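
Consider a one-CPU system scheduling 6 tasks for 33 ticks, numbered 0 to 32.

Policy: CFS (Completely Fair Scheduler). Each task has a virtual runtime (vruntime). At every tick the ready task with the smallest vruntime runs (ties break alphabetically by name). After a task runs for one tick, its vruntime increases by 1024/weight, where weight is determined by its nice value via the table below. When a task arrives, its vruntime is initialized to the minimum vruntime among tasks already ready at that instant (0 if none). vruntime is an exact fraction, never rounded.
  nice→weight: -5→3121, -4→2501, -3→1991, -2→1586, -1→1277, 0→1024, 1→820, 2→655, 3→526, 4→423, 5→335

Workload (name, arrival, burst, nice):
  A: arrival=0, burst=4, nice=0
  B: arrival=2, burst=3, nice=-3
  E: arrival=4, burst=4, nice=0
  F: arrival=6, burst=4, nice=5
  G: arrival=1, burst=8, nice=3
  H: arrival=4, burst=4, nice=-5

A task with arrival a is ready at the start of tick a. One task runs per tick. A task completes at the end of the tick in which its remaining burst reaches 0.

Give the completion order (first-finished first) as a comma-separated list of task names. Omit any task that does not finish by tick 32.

t=0: vr[A=0] → run A
t=1: vr[A=1 G=1] → run A
t=2: vr[A=2 B=1 G=1] → run B
t=3: vr[A=2 B=3015/1991 G=1] → run G
t=4: vr[A=2 B=3015/1991 E=3015/1991 G=775/263 H=3015/1991] → run B
t=5: vr[A=2 B=4039/1991 E=3015/1991 G=775/263 H=3015/1991] → run E
t=6: vr[A=2 B=4039/1991 E=5006/1991 F=3015/1991 G=775/263 H=3015/1991] → run F
t=7: vr[A=2 B=4039/1991 E=5006/1991 F=3048809/666985 G=775/263 H=3015/1991] → run H
t=8: vr[A=2 B=4039/1991 E=5006/1991 F=3048809/666985 G=775/263 H=11448599/6213911] → run H
t=9: vr[A=2 B=4039/1991 E=5006/1991 F=3048809/666985 G=775/263 H=13487383/6213911] → run A
t=10: vr[A=3 B=4039/1991 E=5006/1991 F=3048809/666985 G=775/263 H=13487383/6213911] → run B
t=11: vr[A=3 E=5006/1991 F=3048809/666985 G=775/263 H=13487383/6213911] → run H
t=12: vr[A=3 E=5006/1991 F=3048809/666985 G=775/263 H=15526167/6213911] → run H
t=13: vr[A=3 E=5006/1991 F=3048809/666985 G=775/263] → run E
t=14: vr[A=3 E=6997/1991 F=3048809/666985 G=775/263] → run G
t=15: vr[A=3 E=6997/1991 F=3048809/666985 G=1287/263] → run A
t=16: vr[E=6997/1991 F=3048809/666985 G=1287/263] → run E
t=17: vr[E=8988/1991 F=3048809/666985 G=1287/263] → run E
t=18: vr[F=3048809/666985 G=1287/263] → run F
t=19: vr[F=5087593/666985 G=1287/263] → run G
t=20: vr[F=5087593/666985 G=1799/263] → run G
t=21: vr[F=5087593/666985 G=2311/263] → run F
t=22: vr[F=7126377/666985 G=2311/263] → run G
t=23: vr[F=7126377/666985 G=2823/263] → run F
t=24: vr[G=2823/263] → run G
t=25: vr[G=3335/263] → run G
t=26: vr[G=3847/263] → run G
t=27: (idle)
t=28: (idle)
t=29: (idle)
t=30: (idle)
t=31: (idle)
t=32: (idle)

completion order = B, H, A, E, F, G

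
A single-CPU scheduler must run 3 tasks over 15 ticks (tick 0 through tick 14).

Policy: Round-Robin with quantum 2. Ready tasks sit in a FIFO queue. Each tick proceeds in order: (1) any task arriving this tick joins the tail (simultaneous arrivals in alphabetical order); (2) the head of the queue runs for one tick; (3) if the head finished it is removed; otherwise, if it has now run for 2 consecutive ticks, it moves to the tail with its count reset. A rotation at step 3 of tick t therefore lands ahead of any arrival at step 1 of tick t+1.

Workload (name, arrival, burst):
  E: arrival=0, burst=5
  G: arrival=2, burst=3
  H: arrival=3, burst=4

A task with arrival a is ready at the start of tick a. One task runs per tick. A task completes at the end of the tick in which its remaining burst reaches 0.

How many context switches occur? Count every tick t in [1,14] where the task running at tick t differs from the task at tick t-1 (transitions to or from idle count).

context switches = 6

t=0: queue=[E] q_used=0 → run E
t=1: queue=[E] q_used=1 → run E
t=2: queue=[E,G] q_used=0 → run E
t=3: queue=[E,G,H] q_used=1 → run E
t=4: queue=[G,H,E] q_used=0 → run G
t=5: queue=[G,H,E] q_used=1 → run G
t=6: queue=[H,E,G] q_used=0 → run H
t=7: queue=[H,E,G] q_used=1 → run H
t=8: queue=[E,G,H] q_used=0 → run E
t=9: queue=[G,H] q_used=0 → run G
t=10: queue=[H] q_used=0 → run H
t=11: queue=[H] q_used=1 → run H
t=12: (idle)
t=13: (idle)
t=14: (idle)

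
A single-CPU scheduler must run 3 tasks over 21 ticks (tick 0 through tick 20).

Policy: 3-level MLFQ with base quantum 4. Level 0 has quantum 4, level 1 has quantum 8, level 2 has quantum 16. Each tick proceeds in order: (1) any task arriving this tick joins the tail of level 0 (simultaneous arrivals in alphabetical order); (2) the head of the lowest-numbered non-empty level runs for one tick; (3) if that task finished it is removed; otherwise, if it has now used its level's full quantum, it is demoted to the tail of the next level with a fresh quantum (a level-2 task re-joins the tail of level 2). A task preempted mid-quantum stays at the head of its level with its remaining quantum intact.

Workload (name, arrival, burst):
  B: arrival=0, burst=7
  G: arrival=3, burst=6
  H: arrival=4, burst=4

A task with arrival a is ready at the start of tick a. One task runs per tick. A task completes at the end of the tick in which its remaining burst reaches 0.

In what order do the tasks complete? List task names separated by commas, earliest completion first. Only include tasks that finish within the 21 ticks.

completion order = H, B, G

t=0: L0/L1/L2 = B/-/- → run B
t=1: L0/L1/L2 = B/-/- → run B
t=2: L0/L1/L2 = B/-/- → run B
t=3: L0/L1/L2 = BG/-/- → run B
t=4: L0/L1/L2 = GH/B/- → run G
t=5: L0/L1/L2 = GH/B/- → run G
t=6: L0/L1/L2 = GH/B/- → run G
t=7: L0/L1/L2 = GH/B/- → run G
t=8: L0/L1/L2 = H/BG/- → run H
t=9: L0/L1/L2 = H/BG/- → run H
t=10: L0/L1/L2 = H/BG/- → run H
t=11: L0/L1/L2 = H/BG/- → run H
t=12: L0/L1/L2 = -/BG/- → run B
t=13: L0/L1/L2 = -/BG/- → run B
t=14: L0/L1/L2 = -/BG/- → run B
t=15: L0/L1/L2 = -/G/- → run G
t=16: L0/L1/L2 = -/G/- → run G
t=17: (idle)
t=18: (idle)
t=19: (idle)
t=20: (idle)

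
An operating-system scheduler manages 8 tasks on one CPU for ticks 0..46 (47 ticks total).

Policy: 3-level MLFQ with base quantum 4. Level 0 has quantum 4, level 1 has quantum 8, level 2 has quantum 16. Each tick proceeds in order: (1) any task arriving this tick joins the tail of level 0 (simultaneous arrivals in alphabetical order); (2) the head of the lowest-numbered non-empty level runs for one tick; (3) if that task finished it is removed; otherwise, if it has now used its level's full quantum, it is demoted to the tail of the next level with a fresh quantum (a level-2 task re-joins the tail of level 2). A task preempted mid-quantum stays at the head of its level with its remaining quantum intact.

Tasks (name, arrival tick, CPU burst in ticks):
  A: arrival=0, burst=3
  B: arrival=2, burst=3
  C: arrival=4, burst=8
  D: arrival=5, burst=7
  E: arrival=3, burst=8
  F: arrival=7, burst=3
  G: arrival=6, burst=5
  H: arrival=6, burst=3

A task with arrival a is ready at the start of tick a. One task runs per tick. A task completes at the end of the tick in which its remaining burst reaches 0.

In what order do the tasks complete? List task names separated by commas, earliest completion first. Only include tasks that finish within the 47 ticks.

t=0: L0/L1/L2 = A/-/- → run A
t=1: L0/L1/L2 = A/-/- → run A
t=2: L0/L1/L2 = AB/-/- → run A
t=3: L0/L1/L2 = BE/-/- → run B
t=4: L0/L1/L2 = BEC/-/- → run B
t=5: L0/L1/L2 = BECD/-/- → run B
t=6: L0/L1/L2 = ECDGH/-/- → run E
t=7: L0/L1/L2 = ECDGHF/-/- → run E
t=8: L0/L1/L2 = ECDGHF/-/- → run E
t=9: L0/L1/L2 = ECDGHF/-/- → run E
t=10: L0/L1/L2 = CDGHF/E/- → run C
t=11: L0/L1/L2 = CDGHF/E/- → run C
t=12: L0/L1/L2 = CDGHF/E/- → run C
t=13: L0/L1/L2 = CDGHF/E/- → run C
t=14: L0/L1/L2 = DGHF/EC/- → run D
t=15: L0/L1/L2 = DGHF/EC/- → run D
t=16: L0/L1/L2 = DGHF/EC/- → run D
t=17: L0/L1/L2 = DGHF/EC/- → run D
t=18: L0/L1/L2 = GHF/ECD/- → run G
t=19: L0/L1/L2 = GHF/ECD/- → run G
t=20: L0/L1/L2 = GHF/ECD/- → run G
t=21: L0/L1/L2 = GHF/ECD/- → run G
t=22: L0/L1/L2 = HF/ECDG/- → run H
t=23: L0/L1/L2 = HF/ECDG/- → run H
t=24: L0/L1/L2 = HF/ECDG/- → run H
t=25: L0/L1/L2 = F/ECDG/- → run F
t=26: L0/L1/L2 = F/ECDG/- → run F
t=27: L0/L1/L2 = F/ECDG/- → run F
t=28: L0/L1/L2 = -/ECDG/- → run E
t=29: L0/L1/L2 = -/ECDG/- → run E
t=30: L0/L1/L2 = -/ECDG/- → run E
t=31: L0/L1/L2 = -/ECDG/- → run E
t=32: L0/L1/L2 = -/CDG/- → run C
t=33: L0/L1/L2 = -/CDG/- → run C
t=34: L0/L1/L2 = -/CDG/- → run C
t=35: L0/L1/L2 = -/CDG/- → run C
t=36: L0/L1/L2 = -/DG/- → run D
t=37: L0/L1/L2 = -/DG/- → run D
t=38: L0/L1/L2 = -/DG/- → run D
t=39: L0/L1/L2 = -/G/- → run G
t=40: (idle)
t=41: (idle)
t=42: (idle)
t=43: (idle)
t=44: (idle)
t=45: (idle)
t=46: (idle)

completion order = A, B, H, F, E, C, D, G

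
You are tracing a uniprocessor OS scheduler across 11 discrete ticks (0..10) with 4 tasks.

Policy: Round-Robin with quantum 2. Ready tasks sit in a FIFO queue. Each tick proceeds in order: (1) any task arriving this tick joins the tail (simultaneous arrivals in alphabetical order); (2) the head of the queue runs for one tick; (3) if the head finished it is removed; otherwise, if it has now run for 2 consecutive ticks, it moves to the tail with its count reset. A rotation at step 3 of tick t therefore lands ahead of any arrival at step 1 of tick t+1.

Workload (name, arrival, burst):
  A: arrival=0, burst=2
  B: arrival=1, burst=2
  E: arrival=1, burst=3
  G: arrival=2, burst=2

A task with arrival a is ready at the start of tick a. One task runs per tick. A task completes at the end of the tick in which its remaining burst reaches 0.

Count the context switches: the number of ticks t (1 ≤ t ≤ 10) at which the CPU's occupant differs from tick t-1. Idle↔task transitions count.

context switches = 5

t=0: queue=[A] q_used=0 → run A
t=1: queue=[A,B,E] q_used=1 → run A
t=2: queue=[B,E,G] q_used=0 → run B
t=3: queue=[B,E,G] q_used=1 → run B
t=4: queue=[E,G] q_used=0 → run E
t=5: queue=[E,G] q_used=1 → run E
t=6: queue=[G,E] q_used=0 → run G
t=7: queue=[G,E] q_used=1 → run G
t=8: queue=[E] q_used=0 → run E
t=9: (idle)
t=10: (idle)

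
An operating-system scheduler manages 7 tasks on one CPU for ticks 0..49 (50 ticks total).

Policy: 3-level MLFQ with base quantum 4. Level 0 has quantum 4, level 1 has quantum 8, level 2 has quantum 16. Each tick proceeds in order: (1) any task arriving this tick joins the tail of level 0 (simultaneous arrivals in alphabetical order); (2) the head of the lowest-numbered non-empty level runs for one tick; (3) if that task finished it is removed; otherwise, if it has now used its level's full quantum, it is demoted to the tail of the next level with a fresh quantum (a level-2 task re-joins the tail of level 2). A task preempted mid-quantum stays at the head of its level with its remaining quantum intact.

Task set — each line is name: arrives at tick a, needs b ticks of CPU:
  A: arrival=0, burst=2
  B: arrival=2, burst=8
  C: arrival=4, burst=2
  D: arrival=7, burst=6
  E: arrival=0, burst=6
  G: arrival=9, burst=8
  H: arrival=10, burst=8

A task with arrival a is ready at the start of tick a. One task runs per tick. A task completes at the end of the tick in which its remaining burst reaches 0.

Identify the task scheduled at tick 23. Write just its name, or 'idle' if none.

running at tick 23 = H

t=0: L0/L1/L2 = AE/-/- → run A
t=1: L0/L1/L2 = AE/-/- → run A
t=2: L0/L1/L2 = EB/-/- → run E
t=3: L0/L1/L2 = EB/-/- → run E
t=4: L0/L1/L2 = EBC/-/- → run E
t=5: L0/L1/L2 = EBC/-/- → run E
t=6: L0/L1/L2 = BC/E/- → run B
t=7: L0/L1/L2 = BCD/E/- → run B
t=8: L0/L1/L2 = BCD/E/- → run B
t=9: L0/L1/L2 = BCDG/E/- → run B
t=10: L0/L1/L2 = CDGH/EB/- → run C
t=11: L0/L1/L2 = CDGH/EB/- → run C
t=12: L0/L1/L2 = DGH/EB/- → run D
t=13: L0/L1/L2 = DGH/EB/- → run D
t=14: L0/L1/L2 = DGH/EB/- → run D
t=15: L0/L1/L2 = DGH/EB/- → run D
t=16: L0/L1/L2 = GH/EBD/- → run G
t=17: L0/L1/L2 = GH/EBD/- → run G
t=18: L0/L1/L2 = GH/EBD/- → run G
t=19: L0/L1/L2 = GH/EBD/- → run G
t=20: L0/L1/L2 = H/EBDG/- → run H
t=21: L0/L1/L2 = H/EBDG/- → run H
t=22: L0/L1/L2 = H/EBDG/- → run H
t=23: L0/L1/L2 = H/EBDG/- → run H
t=24: L0/L1/L2 = -/EBDGH/- → run E
t=25: L0/L1/L2 = -/EBDGH/- → run E
t=26: L0/L1/L2 = -/BDGH/- → run B
t=27: L0/L1/L2 = -/BDGH/- → run B
t=28: L0/L1/L2 = -/BDGH/- → run B
t=29: L0/L1/L2 = -/BDGH/- → run B
t=30: L0/L1/L2 = -/DGH/- → run D
t=31: L0/L1/L2 = -/DGH/- → run D
t=32: L0/L1/L2 = -/GH/- → run G
t=33: L0/L1/L2 = -/GH/- → run G
t=34: L0/L1/L2 = -/GH/- → run G
t=35: L0/L1/L2 = -/GH/- → run G
t=36: L0/L1/L2 = -/H/- → run H
t=37: L0/L1/L2 = -/H/- → run H
t=38: L0/L1/L2 = -/H/- → run H
t=39: L0/L1/L2 = -/H/- → run H
t=40: (idle)
t=41: (idle)
t=42: (idle)
t=43: (idle)
t=44: (idle)
t=45: (idle)
t=46: (idle)
t=47: (idle)
t=48: (idle)
t=49: (idle)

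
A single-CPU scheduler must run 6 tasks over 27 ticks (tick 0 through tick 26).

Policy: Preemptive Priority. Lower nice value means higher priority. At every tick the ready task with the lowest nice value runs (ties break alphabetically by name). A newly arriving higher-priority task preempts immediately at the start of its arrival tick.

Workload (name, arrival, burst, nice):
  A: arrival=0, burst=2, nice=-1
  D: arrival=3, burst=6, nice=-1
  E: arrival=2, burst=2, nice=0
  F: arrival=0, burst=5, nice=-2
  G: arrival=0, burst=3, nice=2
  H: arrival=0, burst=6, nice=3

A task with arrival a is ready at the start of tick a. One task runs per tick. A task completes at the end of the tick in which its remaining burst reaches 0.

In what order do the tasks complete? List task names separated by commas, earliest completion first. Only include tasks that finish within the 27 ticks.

completion order = F, A, D, E, G, H

t=0: ready={A,F,G,H} → run F
t=1: ready={A,F,G,H} → run F
t=2: ready={A,E,F,G,H} → run F
t=3: ready={A,D,E,F,G,H} → run F
t=4: ready={A,D,E,F,G,H} → run F
t=5: ready={A,D,E,G,H} → run A
t=6: ready={A,D,E,G,H} → run A
t=7: ready={D,E,G,H} → run D
t=8: ready={D,E,G,H} → run D
t=9: ready={D,E,G,H} → run D
t=10: ready={D,E,G,H} → run D
t=11: ready={D,E,G,H} → run D
t=12: ready={D,E,G,H} → run D
t=13: ready={E,G,H} → run E
t=14: ready={E,G,H} → run E
t=15: ready={G,H} → run G
t=16: ready={G,H} → run G
t=17: ready={G,H} → run G
t=18: ready={H} → run H
t=19: ready={H} → run H
t=20: ready={H} → run H
t=21: ready={H} → run H
t=22: ready={H} → run H
t=23: ready={H} → run H
t=24: (idle)
t=25: (idle)
t=26: (idle)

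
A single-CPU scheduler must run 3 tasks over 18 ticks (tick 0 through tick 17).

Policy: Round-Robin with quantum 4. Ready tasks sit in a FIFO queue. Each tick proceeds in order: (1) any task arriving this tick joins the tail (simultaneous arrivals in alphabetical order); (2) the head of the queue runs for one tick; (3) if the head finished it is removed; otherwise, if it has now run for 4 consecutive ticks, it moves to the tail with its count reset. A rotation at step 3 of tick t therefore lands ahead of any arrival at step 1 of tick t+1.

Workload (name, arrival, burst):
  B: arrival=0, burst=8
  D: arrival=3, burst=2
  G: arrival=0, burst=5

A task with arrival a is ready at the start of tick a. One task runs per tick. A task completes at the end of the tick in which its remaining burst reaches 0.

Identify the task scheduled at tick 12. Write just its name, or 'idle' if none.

running at tick 12 = B

t=0: queue=[B,G] q_used=0 → run B
t=1: queue=[B,G] q_used=1 → run B
t=2: queue=[B,G] q_used=2 → run B
t=3: queue=[B,G,D] q_used=3 → run B
t=4: queue=[G,D,B] q_used=0 → run G
t=5: queue=[G,D,B] q_used=1 → run G
t=6: queue=[G,D,B] q_used=2 → run G
t=7: queue=[G,D,B] q_used=3 → run G
t=8: queue=[D,B,G] q_used=0 → run D
t=9: queue=[D,B,G] q_used=1 → run D
t=10: queue=[B,G] q_used=0 → run B
t=11: queue=[B,G] q_used=1 → run B
t=12: queue=[B,G] q_used=2 → run B
t=13: queue=[B,G] q_used=3 → run B
t=14: queue=[G] q_used=0 → run G
t=15: (idle)
t=16: (idle)
t=17: (idle)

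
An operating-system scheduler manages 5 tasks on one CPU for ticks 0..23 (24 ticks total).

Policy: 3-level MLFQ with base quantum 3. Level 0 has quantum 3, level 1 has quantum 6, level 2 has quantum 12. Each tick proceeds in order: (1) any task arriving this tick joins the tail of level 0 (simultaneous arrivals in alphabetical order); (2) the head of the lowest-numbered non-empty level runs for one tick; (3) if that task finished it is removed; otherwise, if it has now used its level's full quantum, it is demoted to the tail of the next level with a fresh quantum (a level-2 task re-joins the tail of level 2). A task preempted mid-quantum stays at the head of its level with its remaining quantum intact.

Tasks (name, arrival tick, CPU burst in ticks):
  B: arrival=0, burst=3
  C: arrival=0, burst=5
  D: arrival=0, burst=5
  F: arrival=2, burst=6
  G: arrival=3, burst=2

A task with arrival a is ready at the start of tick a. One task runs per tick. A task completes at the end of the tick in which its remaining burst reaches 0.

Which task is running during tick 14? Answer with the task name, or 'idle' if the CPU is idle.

running at tick 14 = C

t=0: L0/L1/L2 = BCD/-/- → run B
t=1: L0/L1/L2 = BCD/-/- → run B
t=2: L0/L1/L2 = BCDF/-/- → run B
t=3: L0/L1/L2 = CDFG/-/- → run C
t=4: L0/L1/L2 = CDFG/-/- → run C
t=5: L0/L1/L2 = CDFG/-/- → run C
t=6: L0/L1/L2 = DFG/C/- → run D
t=7: L0/L1/L2 = DFG/C/- → run D
t=8: L0/L1/L2 = DFG/C/- → run D
t=9: L0/L1/L2 = FG/CD/- → run F
t=10: L0/L1/L2 = FG/CD/- → run F
t=11: L0/L1/L2 = FG/CD/- → run F
t=12: L0/L1/L2 = G/CDF/- → run G
t=13: L0/L1/L2 = G/CDF/- → run G
t=14: L0/L1/L2 = -/CDF/- → run C
t=15: L0/L1/L2 = -/CDF/- → run C
t=16: L0/L1/L2 = -/DF/- → run D
t=17: L0/L1/L2 = -/DF/- → run D
t=18: L0/L1/L2 = -/F/- → run F
t=19: L0/L1/L2 = -/F/- → run F
t=20: L0/L1/L2 = -/F/- → run F
t=21: (idle)
t=22: (idle)
t=23: (idle)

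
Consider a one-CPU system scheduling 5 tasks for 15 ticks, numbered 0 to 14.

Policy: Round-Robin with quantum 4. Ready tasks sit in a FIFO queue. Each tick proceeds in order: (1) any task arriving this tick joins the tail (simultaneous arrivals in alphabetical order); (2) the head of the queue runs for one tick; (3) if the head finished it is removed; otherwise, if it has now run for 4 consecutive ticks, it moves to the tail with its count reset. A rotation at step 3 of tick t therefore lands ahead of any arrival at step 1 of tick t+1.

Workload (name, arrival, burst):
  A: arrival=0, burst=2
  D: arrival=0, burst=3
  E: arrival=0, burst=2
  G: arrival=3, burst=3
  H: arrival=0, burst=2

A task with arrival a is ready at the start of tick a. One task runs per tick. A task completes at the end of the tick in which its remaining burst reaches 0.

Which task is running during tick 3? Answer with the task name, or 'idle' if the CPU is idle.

t=0: queue=[A,D,E,H] q_used=0 → run A
t=1: queue=[A,D,E,H] q_used=1 → run A
t=2: queue=[D,E,H] q_used=0 → run D
t=3: queue=[D,E,H,G] q_used=1 → run D
t=4: queue=[D,E,H,G] q_used=2 → run D
t=5: queue=[E,H,G] q_used=0 → run E
t=6: queue=[E,H,G] q_used=1 → run E
t=7: queue=[H,G] q_used=0 → run H
t=8: queue=[H,G] q_used=1 → run H
t=9: queue=[G] q_used=0 → run G
t=10: queue=[G] q_used=1 → run G
t=11: queue=[G] q_used=2 → run G
t=12: (idle)
t=13: (idle)
t=14: (idle)

running at tick 3 = D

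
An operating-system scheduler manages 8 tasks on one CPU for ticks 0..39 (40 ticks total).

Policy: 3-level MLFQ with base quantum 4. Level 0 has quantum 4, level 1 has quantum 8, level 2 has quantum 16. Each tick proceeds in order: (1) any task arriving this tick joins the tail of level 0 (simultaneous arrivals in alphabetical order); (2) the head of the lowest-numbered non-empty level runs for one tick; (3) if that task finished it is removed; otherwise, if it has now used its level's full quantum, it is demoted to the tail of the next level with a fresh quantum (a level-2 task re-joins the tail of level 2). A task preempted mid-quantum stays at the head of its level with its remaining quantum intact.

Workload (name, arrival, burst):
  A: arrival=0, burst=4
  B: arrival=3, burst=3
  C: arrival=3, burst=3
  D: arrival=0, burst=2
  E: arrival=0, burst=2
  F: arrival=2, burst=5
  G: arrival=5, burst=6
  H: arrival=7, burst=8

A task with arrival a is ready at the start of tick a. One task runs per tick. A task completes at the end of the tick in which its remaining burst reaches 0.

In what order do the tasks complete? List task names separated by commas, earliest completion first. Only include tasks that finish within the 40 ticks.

completion order = A, D, E, B, C, F, G, H

t=0: L0/L1/L2 = ADE/-/- → run A
t=1: L0/L1/L2 = ADE/-/- → run A
t=2: L0/L1/L2 = ADEF/-/- → run A
t=3: L0/L1/L2 = ADEFBC/-/- → run A
t=4: L0/L1/L2 = DEFBC/-/- → run D
t=5: L0/L1/L2 = DEFBCG/-/- → run D
t=6: L0/L1/L2 = EFBCG/-/- → run E
t=7: L0/L1/L2 = EFBCGH/-/- → run E
t=8: L0/L1/L2 = FBCGH/-/- → run F
t=9: L0/L1/L2 = FBCGH/-/- → run F
t=10: L0/L1/L2 = FBCGH/-/- → run F
t=11: L0/L1/L2 = FBCGH/-/- → run F
t=12: L0/L1/L2 = BCGH/F/- → run B
t=13: L0/L1/L2 = BCGH/F/- → run B
t=14: L0/L1/L2 = BCGH/F/- → run B
t=15: L0/L1/L2 = CGH/F/- → run C
t=16: L0/L1/L2 = CGH/F/- → run C
t=17: L0/L1/L2 = CGH/F/- → run C
t=18: L0/L1/L2 = GH/F/- → run G
t=19: L0/L1/L2 = GH/F/- → run G
t=20: L0/L1/L2 = GH/F/- → run G
t=21: L0/L1/L2 = GH/F/- → run G
t=22: L0/L1/L2 = H/FG/- → run H
t=23: L0/L1/L2 = H/FG/- → run H
t=24: L0/L1/L2 = H/FG/- → run H
t=25: L0/L1/L2 = H/FG/- → run H
t=26: L0/L1/L2 = -/FGH/- → run F
t=27: L0/L1/L2 = -/GH/- → run G
t=28: L0/L1/L2 = -/GH/- → run G
t=29: L0/L1/L2 = -/H/- → run H
t=30: L0/L1/L2 = -/H/- → run H
t=31: L0/L1/L2 = -/H/- → run H
t=32: L0/L1/L2 = -/H/- → run H
t=33: (idle)
t=34: (idle)
t=35: (idle)
t=36: (idle)
t=37: (idle)
t=38: (idle)
t=39: (idle)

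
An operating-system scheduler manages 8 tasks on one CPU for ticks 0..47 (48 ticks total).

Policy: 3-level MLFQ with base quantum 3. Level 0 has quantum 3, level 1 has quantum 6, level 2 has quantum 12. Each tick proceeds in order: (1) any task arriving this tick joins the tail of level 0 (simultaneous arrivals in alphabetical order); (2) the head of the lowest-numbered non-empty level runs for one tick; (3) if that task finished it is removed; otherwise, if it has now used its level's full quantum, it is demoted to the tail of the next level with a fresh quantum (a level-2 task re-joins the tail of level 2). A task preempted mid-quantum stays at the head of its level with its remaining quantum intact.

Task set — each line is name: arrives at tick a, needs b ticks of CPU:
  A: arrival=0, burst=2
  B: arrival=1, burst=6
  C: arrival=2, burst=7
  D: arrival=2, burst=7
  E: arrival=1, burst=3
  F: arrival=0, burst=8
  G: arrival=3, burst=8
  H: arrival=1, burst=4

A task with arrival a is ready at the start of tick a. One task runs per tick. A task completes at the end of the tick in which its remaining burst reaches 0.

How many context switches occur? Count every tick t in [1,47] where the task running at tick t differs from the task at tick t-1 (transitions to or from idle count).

context switches = 14

t=0: L0/L1/L2 = AF/-/- → run A
t=1: L0/L1/L2 = AFBEH/-/- → run A
t=2: L0/L1/L2 = FBEHCD/-/- → run F
t=3: L0/L1/L2 = FBEHCDG/-/- → run F
t=4: L0/L1/L2 = FBEHCDG/-/- → run F
t=5: L0/L1/L2 = BEHCDG/F/- → run B
t=6: L0/L1/L2 = BEHCDG/F/- → run B
t=7: L0/L1/L2 = BEHCDG/F/- → run B
t=8: L0/L1/L2 = EHCDG/FB/- → run E
t=9: L0/L1/L2 = EHCDG/FB/- → run E
t=10: L0/L1/L2 = EHCDG/FB/- → run E
t=11: L0/L1/L2 = HCDG/FB/- → run H
t=12: L0/L1/L2 = HCDG/FB/- → run H
t=13: L0/L1/L2 = HCDG/FB/- → run H
t=14: L0/L1/L2 = CDG/FBH/- → run C
t=15: L0/L1/L2 = CDG/FBH/- → run C
t=16: L0/L1/L2 = CDG/FBH/- → run C
t=17: L0/L1/L2 = DG/FBHC/- → run D
t=18: L0/L1/L2 = DG/FBHC/- → run D
t=19: L0/L1/L2 = DG/FBHC/- → run D
t=20: L0/L1/L2 = G/FBHCD/- → run G
t=21: L0/L1/L2 = G/FBHCD/- → run G
t=22: L0/L1/L2 = G/FBHCD/- → run G
t=23: L0/L1/L2 = -/FBHCDG/- → run F
t=24: L0/L1/L2 = -/FBHCDG/- → run F
t=25: L0/L1/L2 = -/FBHCDG/- → run F
t=26: L0/L1/L2 = -/FBHCDG/- → run F
t=27: L0/L1/L2 = -/FBHCDG/- → run F
t=28: L0/L1/L2 = -/BHCDG/- → run B
t=29: L0/L1/L2 = -/BHCDG/- → run B
t=30: L0/L1/L2 = -/BHCDG/- → run B
t=31: L0/L1/L2 = -/HCDG/- → run H
t=32: L0/L1/L2 = -/CDG/- → run C
t=33: L0/L1/L2 = -/CDG/- → run C
t=34: L0/L1/L2 = -/CDG/- → run C
t=35: L0/L1/L2 = -/CDG/- → run C
t=36: L0/L1/L2 = -/DG/- → run D
t=37: L0/L1/L2 = -/DG/- → run D
t=38: L0/L1/L2 = -/DG/- → run D
t=39: L0/L1/L2 = -/DG/- → run D
t=40: L0/L1/L2 = -/G/- → run G
t=41: L0/L1/L2 = -/G/- → run G
t=42: L0/L1/L2 = -/G/- → run G
t=43: L0/L1/L2 = -/G/- → run G
t=44: L0/L1/L2 = -/G/- → run G
t=45: (idle)
t=46: (idle)
t=47: (idle)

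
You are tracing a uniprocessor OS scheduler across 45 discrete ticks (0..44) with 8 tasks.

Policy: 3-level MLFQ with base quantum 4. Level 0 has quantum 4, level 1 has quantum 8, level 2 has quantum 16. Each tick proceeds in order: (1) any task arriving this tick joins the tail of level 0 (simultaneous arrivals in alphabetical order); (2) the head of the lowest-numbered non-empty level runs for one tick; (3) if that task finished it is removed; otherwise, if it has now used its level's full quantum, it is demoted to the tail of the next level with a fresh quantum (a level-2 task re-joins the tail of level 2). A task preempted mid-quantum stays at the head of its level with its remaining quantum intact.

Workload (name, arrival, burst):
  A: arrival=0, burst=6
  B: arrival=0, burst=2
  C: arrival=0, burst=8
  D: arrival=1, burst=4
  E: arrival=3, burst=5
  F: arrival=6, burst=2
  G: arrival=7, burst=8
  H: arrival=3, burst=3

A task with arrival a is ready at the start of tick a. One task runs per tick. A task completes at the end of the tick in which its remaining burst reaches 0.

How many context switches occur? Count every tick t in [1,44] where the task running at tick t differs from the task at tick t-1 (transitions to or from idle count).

context switches = 12

t=0: L0/L1/L2 = ABC/-/- → run A
t=1: L0/L1/L2 = ABCD/-/- → run A
t=2: L0/L1/L2 = ABCD/-/- → run A
t=3: L0/L1/L2 = ABCDEH/-/- → run A
t=4: L0/L1/L2 = BCDEH/A/- → run B
t=5: L0/L1/L2 = BCDEH/A/- → run B
t=6: L0/L1/L2 = CDEHF/A/- → run C
t=7: L0/L1/L2 = CDEHFG/A/- → run C
t=8: L0/L1/L2 = CDEHFG/A/- → run C
t=9: L0/L1/L2 = CDEHFG/A/- → run C
t=10: L0/L1/L2 = DEHFG/AC/- → run D
t=11: L0/L1/L2 = DEHFG/AC/- → run D
t=12: L0/L1/L2 = DEHFG/AC/- → run D
t=13: L0/L1/L2 = DEHFG/AC/- → run D
t=14: L0/L1/L2 = EHFG/AC/- → run E
t=15: L0/L1/L2 = EHFG/AC/- → run E
t=16: L0/L1/L2 = EHFG/AC/- → run E
t=17: L0/L1/L2 = EHFG/AC/- → run E
t=18: L0/L1/L2 = HFG/ACE/- → run H
t=19: L0/L1/L2 = HFG/ACE/- → run H
t=20: L0/L1/L2 = HFG/ACE/- → run H
t=21: L0/L1/L2 = FG/ACE/- → run F
t=22: L0/L1/L2 = FG/ACE/- → run F
t=23: L0/L1/L2 = G/ACE/- → run G
t=24: L0/L1/L2 = G/ACE/- → run G
t=25: L0/L1/L2 = G/ACE/- → run G
t=26: L0/L1/L2 = G/ACE/- → run G
t=27: L0/L1/L2 = -/ACEG/- → run A
t=28: L0/L1/L2 = -/ACEG/- → run A
t=29: L0/L1/L2 = -/CEG/- → run C
t=30: L0/L1/L2 = -/CEG/- → run C
t=31: L0/L1/L2 = -/CEG/- → run C
t=32: L0/L1/L2 = -/CEG/- → run C
t=33: L0/L1/L2 = -/EG/- → run E
t=34: L0/L1/L2 = -/G/- → run G
t=35: L0/L1/L2 = -/G/- → run G
t=36: L0/L1/L2 = -/G/- → run G
t=37: L0/L1/L2 = -/G/- → run G
t=38: (idle)
t=39: (idle)
t=40: (idle)
t=41: (idle)
t=42: (idle)
t=43: (idle)
t=44: (idle)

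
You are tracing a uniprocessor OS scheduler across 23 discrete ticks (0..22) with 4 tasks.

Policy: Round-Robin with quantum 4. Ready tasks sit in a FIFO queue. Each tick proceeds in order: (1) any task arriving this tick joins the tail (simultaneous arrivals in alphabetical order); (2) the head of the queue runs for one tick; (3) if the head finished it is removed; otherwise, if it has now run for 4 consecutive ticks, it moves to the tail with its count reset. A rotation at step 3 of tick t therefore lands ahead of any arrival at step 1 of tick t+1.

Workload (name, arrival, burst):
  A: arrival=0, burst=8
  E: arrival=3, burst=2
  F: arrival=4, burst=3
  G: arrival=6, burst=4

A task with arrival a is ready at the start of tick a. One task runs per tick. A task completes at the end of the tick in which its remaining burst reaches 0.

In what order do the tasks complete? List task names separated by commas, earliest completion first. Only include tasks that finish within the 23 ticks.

completion order = E, A, F, G

t=0: queue=[A] q_used=0 → run A
t=1: queue=[A] q_used=1 → run A
t=2: queue=[A] q_used=2 → run A
t=3: queue=[A,E] q_used=3 → run A
t=4: queue=[E,A,F] q_used=0 → run E
t=5: queue=[E,A,F] q_used=1 → run E
t=6: queue=[A,F,G] q_used=0 → run A
t=7: queue=[A,F,G] q_used=1 → run A
t=8: queue=[A,F,G] q_used=2 → run A
t=9: queue=[A,F,G] q_used=3 → run A
t=10: queue=[F,G] q_used=0 → run F
t=11: queue=[F,G] q_used=1 → run F
t=12: queue=[F,G] q_used=2 → run F
t=13: queue=[G] q_used=0 → run G
t=14: queue=[G] q_used=1 → run G
t=15: queue=[G] q_used=2 → run G
t=16: queue=[G] q_used=3 → run G
t=17: (idle)
t=18: (idle)
t=19: (idle)
t=20: (idle)
t=21: (idle)
t=22: (idle)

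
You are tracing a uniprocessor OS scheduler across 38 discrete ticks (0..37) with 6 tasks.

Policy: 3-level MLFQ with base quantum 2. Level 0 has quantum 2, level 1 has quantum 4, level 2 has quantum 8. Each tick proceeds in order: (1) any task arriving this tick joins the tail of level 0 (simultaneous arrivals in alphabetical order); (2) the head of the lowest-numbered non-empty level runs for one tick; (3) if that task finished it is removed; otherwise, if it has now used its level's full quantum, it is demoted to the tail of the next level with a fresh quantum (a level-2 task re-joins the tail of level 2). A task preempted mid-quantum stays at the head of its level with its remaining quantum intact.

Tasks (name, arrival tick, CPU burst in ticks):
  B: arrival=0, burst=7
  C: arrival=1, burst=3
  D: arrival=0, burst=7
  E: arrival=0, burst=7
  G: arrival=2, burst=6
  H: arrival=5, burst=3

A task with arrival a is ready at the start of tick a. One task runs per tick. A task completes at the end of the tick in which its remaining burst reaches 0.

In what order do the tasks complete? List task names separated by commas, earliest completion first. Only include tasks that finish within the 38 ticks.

t=0: L0/L1/L2 = BDE/-/- → run B
t=1: L0/L1/L2 = BDEC/-/- → run B
t=2: L0/L1/L2 = DECG/B/- → run D
t=3: L0/L1/L2 = DECG/B/- → run D
t=4: L0/L1/L2 = ECG/BD/- → run E
t=5: L0/L1/L2 = ECGH/BD/- → run E
t=6: L0/L1/L2 = CGH/BDE/- → run C
t=7: L0/L1/L2 = CGH/BDE/- → run C
t=8: L0/L1/L2 = GH/BDEC/- → run G
t=9: L0/L1/L2 = GH/BDEC/- → run G
t=10: L0/L1/L2 = H/BDECG/- → run H
t=11: L0/L1/L2 = H/BDECG/- → run H
t=12: L0/L1/L2 = -/BDECGH/- → run B
t=13: L0/L1/L2 = -/BDECGH/- → run B
t=14: L0/L1/L2 = -/BDECGH/- → run B
t=15: L0/L1/L2 = -/BDECGH/- → run B
t=16: L0/L1/L2 = -/DECGH/B → run D
t=17: L0/L1/L2 = -/DECGH/B → run D
t=18: L0/L1/L2 = -/DECGH/B → run D
t=19: L0/L1/L2 = -/DECGH/B → run D
t=20: L0/L1/L2 = -/ECGH/BD → run E
t=21: L0/L1/L2 = -/ECGH/BD → run E
t=22: L0/L1/L2 = -/ECGH/BD → run E
t=23: L0/L1/L2 = -/ECGH/BD → run E
t=24: L0/L1/L2 = -/CGH/BDE → run C
t=25: L0/L1/L2 = -/GH/BDE → run G
t=26: L0/L1/L2 = -/GH/BDE → run G
t=27: L0/L1/L2 = -/GH/BDE → run G
t=28: L0/L1/L2 = -/GH/BDE → run G
t=29: L0/L1/L2 = -/H/BDE → run H
t=30: L0/L1/L2 = -/-/BDE → run B
t=31: L0/L1/L2 = -/-/DE → run D
t=32: L0/L1/L2 = -/-/E → run E
t=33: (idle)
t=34: (idle)
t=35: (idle)
t=36: (idle)
t=37: (idle)

completion order = C, G, H, B, D, E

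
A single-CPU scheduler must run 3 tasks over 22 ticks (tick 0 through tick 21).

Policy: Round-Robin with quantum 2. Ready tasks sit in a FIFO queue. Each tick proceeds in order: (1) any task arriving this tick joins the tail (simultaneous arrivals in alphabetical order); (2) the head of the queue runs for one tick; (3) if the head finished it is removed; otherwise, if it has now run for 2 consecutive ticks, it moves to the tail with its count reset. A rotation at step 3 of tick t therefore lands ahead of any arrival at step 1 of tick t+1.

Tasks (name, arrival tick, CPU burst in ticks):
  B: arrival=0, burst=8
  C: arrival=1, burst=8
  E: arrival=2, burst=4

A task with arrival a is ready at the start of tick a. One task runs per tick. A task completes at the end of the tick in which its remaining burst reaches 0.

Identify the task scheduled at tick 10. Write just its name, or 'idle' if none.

t=0: queue=[B] q_used=0 → run B
t=1: queue=[B,C] q_used=1 → run B
t=2: queue=[C,B,E] q_used=0 → run C
t=3: queue=[C,B,E] q_used=1 → run C
t=4: queue=[B,E,C] q_used=0 → run B
t=5: queue=[B,E,C] q_used=1 → run B
t=6: queue=[E,C,B] q_used=0 → run E
t=7: queue=[E,C,B] q_used=1 → run E
t=8: queue=[C,B,E] q_used=0 → run C
t=9: queue=[C,B,E] q_used=1 → run C
t=10: queue=[B,E,C] q_used=0 → run B
t=11: queue=[B,E,C] q_used=1 → run B
t=12: queue=[E,C,B] q_used=0 → run E
t=13: queue=[E,C,B] q_used=1 → run E
t=14: queue=[C,B] q_used=0 → run C
t=15: queue=[C,B] q_used=1 → run C
t=16: queue=[B,C] q_used=0 → run B
t=17: queue=[B,C] q_used=1 → run B
t=18: queue=[C] q_used=0 → run C
t=19: queue=[C] q_used=1 → run C
t=20: (idle)
t=21: (idle)

running at tick 10 = B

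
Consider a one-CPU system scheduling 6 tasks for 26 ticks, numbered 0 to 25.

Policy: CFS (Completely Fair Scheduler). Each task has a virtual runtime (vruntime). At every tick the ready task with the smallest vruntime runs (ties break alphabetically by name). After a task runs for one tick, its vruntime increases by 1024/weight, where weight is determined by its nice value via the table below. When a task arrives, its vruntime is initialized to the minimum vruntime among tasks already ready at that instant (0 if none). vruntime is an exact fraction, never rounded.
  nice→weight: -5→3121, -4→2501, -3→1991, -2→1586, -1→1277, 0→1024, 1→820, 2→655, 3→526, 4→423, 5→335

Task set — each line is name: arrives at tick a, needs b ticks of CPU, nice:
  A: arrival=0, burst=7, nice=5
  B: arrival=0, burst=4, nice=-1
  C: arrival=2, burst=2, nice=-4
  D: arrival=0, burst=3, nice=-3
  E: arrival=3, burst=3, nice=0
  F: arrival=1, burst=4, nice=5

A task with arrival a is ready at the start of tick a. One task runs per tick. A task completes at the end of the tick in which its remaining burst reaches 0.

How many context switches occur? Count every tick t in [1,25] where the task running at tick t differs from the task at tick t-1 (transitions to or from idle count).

t=0: vr[A=0 B=0 D=0] → run A
t=1: vr[A=1024/335 B=0 D=0 F=0] → run B
t=2: vr[A=1024/335 B=1024/1277 C=0 D=0 F=0] → run C
t=3: vr[A=1024/335 B=1024/1277 C=1024/2501 D=0 E=0 F=0] → run D
t=4: vr[A=1024/335 B=1024/1277 C=1024/2501 D=1024/1991 E=0 F=0] → run E
t=5: vr[A=1024/335 B=1024/1277 C=1024/2501 D=1024/1991 E=1 F=0] → run F
t=6: vr[A=1024/335 B=1024/1277 C=1024/2501 D=1024/1991 E=1 F=1024/335] → run C
t=7: vr[A=1024/335 B=1024/1277 D=1024/1991 E=1 F=1024/335] → run D
t=8: vr[A=1024/335 B=1024/1277 D=2048/1991 E=1 F=1024/335] → run B
t=9: vr[A=1024/335 B=2048/1277 D=2048/1991 E=1 F=1024/335] → run E
t=10: vr[A=1024/335 B=2048/1277 D=2048/1991 E=2 F=1024/335] → run D
t=11: vr[A=1024/335 B=2048/1277 E=2 F=1024/335] → run B
t=12: vr[A=1024/335 B=3072/1277 E=2 F=1024/335] → run E
t=13: vr[A=1024/335 B=3072/1277 F=1024/335] → run B
t=14: vr[A=1024/335 F=1024/335] → run A
t=15: vr[A=2048/335 F=1024/335] → run F
t=16: vr[A=2048/335 F=2048/335] → run A
t=17: vr[A=3072/335 F=2048/335] → run F
t=18: vr[A=3072/335 F=3072/335] → run A
t=19: vr[A=4096/335 F=3072/335] → run F
t=20: vr[A=4096/335] → run A
t=21: vr[A=1024/67] → run A
t=22: vr[A=6144/335] → run A
t=23: (idle)
t=24: (idle)
t=25: (idle)

context switches = 21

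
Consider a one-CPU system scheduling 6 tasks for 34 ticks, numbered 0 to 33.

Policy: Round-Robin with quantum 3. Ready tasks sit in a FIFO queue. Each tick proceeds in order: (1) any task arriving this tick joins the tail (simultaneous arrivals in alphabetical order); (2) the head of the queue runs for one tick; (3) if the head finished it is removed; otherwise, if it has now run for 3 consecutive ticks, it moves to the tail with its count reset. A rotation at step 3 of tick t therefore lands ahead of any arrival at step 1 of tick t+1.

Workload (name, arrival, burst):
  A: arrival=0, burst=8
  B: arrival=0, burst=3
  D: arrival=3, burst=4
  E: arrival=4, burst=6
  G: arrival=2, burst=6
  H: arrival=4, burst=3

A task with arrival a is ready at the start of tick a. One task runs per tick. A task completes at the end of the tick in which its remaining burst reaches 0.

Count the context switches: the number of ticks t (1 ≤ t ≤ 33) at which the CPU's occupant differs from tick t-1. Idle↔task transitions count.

t=0: queue=[A,B] q_used=0 → run A
t=1: queue=[A,B] q_used=1 → run A
t=2: queue=[A,B,G] q_used=2 → run A
t=3: queue=[B,G,A,D] q_used=0 → run B
t=4: queue=[B,G,A,D,E,H] q_used=1 → run B
t=5: queue=[B,G,A,D,E,H] q_used=2 → run B
t=6: queue=[G,A,D,E,H] q_used=0 → run G
t=7: queue=[G,A,D,E,H] q_used=1 → run G
t=8: queue=[G,A,D,E,H] q_used=2 → run G
t=9: queue=[A,D,E,H,G] q_used=0 → run A
t=10: queue=[A,D,E,H,G] q_used=1 → run A
t=11: queue=[A,D,E,H,G] q_used=2 → run A
t=12: queue=[D,E,H,G,A] q_used=0 → run D
t=13: queue=[D,E,H,G,A] q_used=1 → run D
t=14: queue=[D,E,H,G,A] q_used=2 → run D
t=15: queue=[E,H,G,A,D] q_used=0 → run E
t=16: queue=[E,H,G,A,D] q_used=1 → run E
t=17: queue=[E,H,G,A,D] q_used=2 → run E
t=18: queue=[H,G,A,D,E] q_used=0 → run H
t=19: queue=[H,G,A,D,E] q_used=1 → run H
t=20: queue=[H,G,A,D,E] q_used=2 → run H
t=21: queue=[G,A,D,E] q_used=0 → run G
t=22: queue=[G,A,D,E] q_used=1 → run G
t=23: queue=[G,A,D,E] q_used=2 → run G
t=24: queue=[A,D,E] q_used=0 → run A
t=25: queue=[A,D,E] q_used=1 → run A
t=26: queue=[D,E] q_used=0 → run D
t=27: queue=[E] q_used=0 → run E
t=28: queue=[E] q_used=1 → run E
t=29: queue=[E] q_used=2 → run E
t=30: (idle)
t=31: (idle)
t=32: (idle)
t=33: (idle)

context switches = 11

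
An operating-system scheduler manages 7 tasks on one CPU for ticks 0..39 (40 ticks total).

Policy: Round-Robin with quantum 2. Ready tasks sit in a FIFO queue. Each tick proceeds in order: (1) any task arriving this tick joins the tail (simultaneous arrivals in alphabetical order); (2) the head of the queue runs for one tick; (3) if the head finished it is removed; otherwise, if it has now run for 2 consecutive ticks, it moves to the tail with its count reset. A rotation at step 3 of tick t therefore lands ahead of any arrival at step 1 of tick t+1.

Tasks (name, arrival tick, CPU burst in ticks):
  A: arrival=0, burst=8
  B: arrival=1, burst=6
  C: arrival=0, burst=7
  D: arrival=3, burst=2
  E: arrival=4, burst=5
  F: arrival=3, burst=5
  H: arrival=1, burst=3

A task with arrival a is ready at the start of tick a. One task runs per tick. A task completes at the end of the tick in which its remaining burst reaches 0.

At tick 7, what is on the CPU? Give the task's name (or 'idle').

running at tick 7 = H

t=0: queue=[A,C] q_used=0 → run A
t=1: queue=[A,C,B,H] q_used=1 → run A
t=2: queue=[C,B,H,A] q_used=0 → run C
t=3: queue=[C,B,H,A,D,F] q_used=1 → run C
t=4: queue=[B,H,A,D,F,C,E] q_used=0 → run B
t=5: queue=[B,H,A,D,F,C,E] q_used=1 → run B
t=6: queue=[H,A,D,F,C,E,B] q_used=0 → run H
t=7: queue=[H,A,D,F,C,E,B] q_used=1 → run H
t=8: queue=[A,D,F,C,E,B,H] q_used=0 → run A
t=9: queue=[A,D,F,C,E,B,H] q_used=1 → run A
t=10: queue=[D,F,C,E,B,H,A] q_used=0 → run D
t=11: queue=[D,F,C,E,B,H,A] q_used=1 → run D
t=12: queue=[F,C,E,B,H,A] q_used=0 → run F
t=13: queue=[F,C,E,B,H,A] q_used=1 → run F
t=14: queue=[C,E,B,H,A,F] q_used=0 → run C
t=15: queue=[C,E,B,H,A,F] q_used=1 → run C
t=16: queue=[E,B,H,A,F,C] q_used=0 → run E
t=17: queue=[E,B,H,A,F,C] q_used=1 → run E
t=18: queue=[B,H,A,F,C,E] q_used=0 → run B
t=19: queue=[B,H,A,F,C,E] q_used=1 → run B
t=20: queue=[H,A,F,C,E,B] q_used=0 → run H
t=21: queue=[A,F,C,E,B] q_used=0 → run A
t=22: queue=[A,F,C,E,B] q_used=1 → run A
t=23: queue=[F,C,E,B,A] q_used=0 → run F
t=24: queue=[F,C,E,B,A] q_used=1 → run F
t=25: queue=[C,E,B,A,F] q_used=0 → run C
t=26: queue=[C,E,B,A,F] q_used=1 → run C
t=27: queue=[E,B,A,F,C] q_used=0 → run E
t=28: queue=[E,B,A,F,C] q_used=1 → run E
t=29: queue=[B,A,F,C,E] q_used=0 → run B
t=30: queue=[B,A,F,C,E] q_used=1 → run B
t=31: queue=[A,F,C,E] q_used=0 → run A
t=32: queue=[A,F,C,E] q_used=1 → run A
t=33: queue=[F,C,E] q_used=0 → run F
t=34: queue=[C,E] q_used=0 → run C
t=35: queue=[E] q_used=0 → run E
t=36: (idle)
t=37: (idle)
t=38: (idle)
t=39: (idle)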